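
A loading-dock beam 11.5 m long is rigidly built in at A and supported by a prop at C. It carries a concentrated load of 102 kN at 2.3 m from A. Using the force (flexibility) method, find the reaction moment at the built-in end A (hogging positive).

M_A = 168.9 kN·m

Release the roller at C. Primary structure: cantilever fixed at A.
Deflection at C on the released cantilever, summing each load's contribution:
  point load 102 at a = 2.3: Pa²(3L − a)/(6EI) = 2896/EI
Tip deflection under a unit load at C: L³/(3EI) = 507/EI.
The prop prevents deflection at C: R_C = δ_0/δ_{CC} = 2896/507 = 5.712 kN.
Moment equilibrium about A: M_A = Σ(load moments about A) − R_C·L = 234.6 − 5.712×11.5 = 168.9 kN·m.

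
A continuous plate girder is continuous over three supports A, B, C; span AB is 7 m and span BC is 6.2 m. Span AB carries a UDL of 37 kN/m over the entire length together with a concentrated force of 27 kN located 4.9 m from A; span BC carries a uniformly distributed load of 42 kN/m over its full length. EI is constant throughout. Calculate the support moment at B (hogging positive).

Release continuity at B by inserting a hinge; the redundant is the internal moment M_B. The primary structure is two simply-supported spans AB and BC.
End slopes at the hinge B, treating each span as simply supported:
  span AB: UDL 37: wL³/(24EI) = 528.8/EI
  span AB: point load 27 at a = 4.9: Pab(L + a)/(6LEI) = 78.72/EI
  span BC: UDL 42: wL³/(24EI) = 417.1/EI
  relative rotation θ_0 = (607.5 + 417.1)/EI = 1025/EI
A unit hogging moment at B produces rotation L₁/(3EI) + L₂/(3EI) = 4.4/EI.
Slope continuity at B: θ_0 = M_B·4.4/EI, so M_B = 1025/4.4 = 232.9 kN·m (hogging).

M_B = 232.9 kN·m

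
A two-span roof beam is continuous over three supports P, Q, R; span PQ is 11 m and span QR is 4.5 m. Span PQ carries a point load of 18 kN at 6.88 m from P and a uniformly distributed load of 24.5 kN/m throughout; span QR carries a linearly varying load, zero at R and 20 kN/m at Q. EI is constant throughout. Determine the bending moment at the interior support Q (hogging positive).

Take M_Q as the redundant. Released structure: two simple spans PQ and QR with a hinge at Q.
End slopes at the hinge Q, treating each span as simply supported:
  span PQ: point load 18 at a = 6.88: Pab(L + a)/(6LEI) = 138.2/EI
  span PQ: UDL 24.5: wL³/(24EI) = 1359/EI
  span QR: triangular load, peak 20: w₀L³/(45EI) = 40.5/EI
  relative rotation θ_0 = (1497 + 40.5)/EI = 1537/EI
A unit hogging moment at Q produces rotation L₁/(3EI) + L₂/(3EI) = 5.167/EI.
Slope continuity at Q: θ_0 = M_Q·5.167/EI, so M_Q = 1537/5.167 = 297.6 kN·m (hogging).

M_Q = 297.6 kN·m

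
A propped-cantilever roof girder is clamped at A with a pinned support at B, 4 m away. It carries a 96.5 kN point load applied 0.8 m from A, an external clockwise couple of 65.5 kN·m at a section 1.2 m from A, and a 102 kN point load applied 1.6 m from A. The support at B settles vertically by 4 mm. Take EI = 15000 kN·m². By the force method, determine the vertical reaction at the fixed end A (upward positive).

R_A = 162.2 kN

Release the roller at B. Primary structure: cantilever fixed at A.
Free-end deflection of the primary structure under the applied loading (downward +):
  point load 96.5 at a = 0.8: Pa²(3L − a)/(6EI) = 115.3/EI
  clockwise couple 65.5 at a = 1.2: M₀a(2L − a)/(2EI) = 267.2/EI
  point load 102 at a = 1.6: Pa²(3L − a)/(6EI) = 452.6/EI
  δ_0 = 835.1/EI
Tip deflection under a unit load at B: L³/(3EI) = 21.33/EI.
With EI = 15000 kN·m²: δ_0 = 0.055676 m and δ_{BB} = 0.001422 m/kN.
Compatibility — the beam at B must follow the support down by 0.004 m: δ_0 − R_B·δ_{BB} = 0.004, so R_B = (0.055676 − 0.004)/0.001422 = 36.33 kN.
Vertical equilibrium: R_A = ΣP − R_B = 198.5 − 36.33 = 162.2 kN.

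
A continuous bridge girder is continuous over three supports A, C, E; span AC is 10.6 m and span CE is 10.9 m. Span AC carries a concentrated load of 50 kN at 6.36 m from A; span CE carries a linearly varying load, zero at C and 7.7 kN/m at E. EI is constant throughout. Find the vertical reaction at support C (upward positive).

Release continuity at C by inserting a hinge; the redundant is the internal moment M_C. The primary structure is two simply-supported spans AC and CE.
Rotations at C on the released spans (each span's end-slope, ×1/EI):
  span AC: point load 50 at a = 6.36: Pab(L + a)/(6LEI) = 359.6/EI
  span CE: triangular load, peak 7.7: 7w₀L³/(360EI) = 193.9/EI
  relative rotation θ_0 = (359.6 + 193.9)/EI = 553.4/EI
A unit hogging moment at C produces rotation L₁/(3EI) + L₂/(3EI) = 7.167/EI.
Compatibility: M_C·(L₁+L₂)/(3EI) = θ_0, giving M_C = 77.23 kN·m (hogging).
Span AC, ΣM about A with M_C applied at C: R_C^{AC}·10.6 = 318 + 77.23, so R_C^{AC} = 37.29 kN and R_A = 50 − 37.29 = 12.71 kN.
Span CE, ΣM about E: R_C^{CE}·10.9 = 152.5 + 77.23, so R_C^{CE} = 21.07 kN and R_E = 41.97 − 21.07 = 20.89 kN.
R_C = 37.29 + 21.07 = 58.36 kN.

R_C = 58.36 kN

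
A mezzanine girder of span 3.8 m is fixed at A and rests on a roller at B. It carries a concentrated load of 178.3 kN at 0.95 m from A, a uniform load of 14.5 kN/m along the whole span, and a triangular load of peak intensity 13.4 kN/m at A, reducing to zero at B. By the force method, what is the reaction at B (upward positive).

R_B = 41.08 kN

Remove the prop at B; the released (primary) structure is a cantilever built in at A.
Primary-structure tip deflection at B by superposition:
  point load 178.3 at a = 0.95: Pa²(3L − a)/(6EI) = 280.3/EI
  UDL 14.5: wL⁴/(8EI) = 377.9/EI
  triangular load, peak 13.4 at the fixed end: w₀L⁴/(30EI) = 93.14/EI
  δ_0 = 751.3/EI
Flexibility coefficient — unit upward force at B: δ_{BB} = L³/(3EI) = 18.29/EI.
The prop prevents deflection at B: R_B = δ_0/δ_{BB} = 751.3/18.29 = 41.08 kN.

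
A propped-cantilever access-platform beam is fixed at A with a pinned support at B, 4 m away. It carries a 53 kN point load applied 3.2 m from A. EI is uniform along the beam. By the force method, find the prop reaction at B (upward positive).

Remove the prop at B; the released (primary) structure is a cantilever built in at A.
Deflection at B on the released cantilever, summing each load's contribution:
  point load 53 at a = 3.2: Pa²(3L − a)/(6EI) = 796/EI
Flexibility coefficient — unit upward force at B: δ_{BB} = L³/(3EI) = 21.33/EI.
Compatibility at B: δ_0 − R_B·δ_{BB} = 0, so R_B = 796/21.33 = 37.31 kN.

R_B = 37.31 kN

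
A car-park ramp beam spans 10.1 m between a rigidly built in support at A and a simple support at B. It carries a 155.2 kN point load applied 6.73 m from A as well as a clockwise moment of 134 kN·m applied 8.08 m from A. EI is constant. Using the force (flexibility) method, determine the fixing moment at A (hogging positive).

Release the roller at B. Primary structure: cantilever fixed at A.
Primary-structure tip deflection at B by superposition:
  point load 155.2 at a = 6.73: Pa²(3L − a)/(6EI) = 27614/EI
  clockwise couple 134 at a = 8.08: M₀a(2L − a)/(2EI) = 6561/EI
  δ_0 = 34175/EI
Tip deflection under a unit load at B: L³/(3EI) = 343.4/EI.
Compatibility at B: δ_0 − R_B·δ_{BB} = 0, so R_B = 34175/343.4 = 99.51 kN.
Moment equilibrium about A: M_A = Σ(load moments about A) − R_B·L = 1178 − 99.51×10.1 = 173.4 kN·m.

M_A = 173.4 kN·m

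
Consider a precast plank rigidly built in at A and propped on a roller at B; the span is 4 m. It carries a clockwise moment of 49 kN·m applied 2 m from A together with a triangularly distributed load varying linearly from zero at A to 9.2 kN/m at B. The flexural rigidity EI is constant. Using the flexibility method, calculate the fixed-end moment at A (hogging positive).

M_A = 2.462 kN·m

Choose R_B as the redundant. The primary structure is the cantilever fixed at A.
Deflection at B on the released cantilever, summing each load's contribution:
  clockwise couple 49 at a = 2: M₀a(2L − a)/(2EI) = 294/EI
  triangular load, peak 9.2 at the free end: 11w₀L⁴/(120EI) = 215.9/EI
  δ_0 = 509.9/EI
Tip deflection under a unit load at B: L³/(3EI) = 21.33/EI.
The prop prevents deflection at B: R_B = δ_0/δ_{BB} = 509.9/21.33 = 23.9 kN.
Moment equilibrium about A: M_A = Σ(load moments about A) − R_B·L = 98.07 − 23.9×4 = 2.462 kN·m.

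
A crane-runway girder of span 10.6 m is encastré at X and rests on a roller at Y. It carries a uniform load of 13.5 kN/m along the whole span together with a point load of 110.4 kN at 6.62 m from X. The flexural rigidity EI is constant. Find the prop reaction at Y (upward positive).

R_Y = 104.8 kN

Release the roller at Y. Primary structure: cantilever fixed at X.
Primary-structure tip deflection at Y by superposition:
  UDL 13.5: wL⁴/(8EI) = 21304/EI
  point load 110.4 at a = 6.62: Pa²(3L − a)/(6EI) = 20304/EI
  δ_0 = 41609/EI
Tip deflection under a unit load at Y: L³/(3EI) = 397/EI.
The prop prevents deflection at Y: R_Y = δ_0/δ_{YY} = 41609/397 = 104.8 kN.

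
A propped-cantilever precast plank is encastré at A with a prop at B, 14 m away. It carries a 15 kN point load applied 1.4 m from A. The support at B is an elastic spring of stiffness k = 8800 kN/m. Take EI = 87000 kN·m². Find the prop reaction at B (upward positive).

R_B = 0.2152 kN

Take the reaction at B as the redundant and release it; the primary structure is a cantilever fixed at A.
Deflection at B on the released cantilever, summing each load's contribution:
  point load 15 at a = 1.4: Pa²(3L − a)/(6EI) = 198.9/EI
Flexibility coefficient — unit upward force at B: δ_{BB} = L³/(3EI) = 914.7/EI.
With EI = 87000 kN·m²: δ_0 = 0.002287 m and δ_{BB} = 0.010513 m/kN.
Compatibility — the spring shortens by R_B/k under the reaction it provides: δ_0 − R_B·δ_{BB} = R_B/k. With 1/k = 0.000114 m/kN, R_B = δ_0 / (δ_{BB} + 1/k) = 0.002287 / (0.010513 + 0.000114) = 0.2152 kN.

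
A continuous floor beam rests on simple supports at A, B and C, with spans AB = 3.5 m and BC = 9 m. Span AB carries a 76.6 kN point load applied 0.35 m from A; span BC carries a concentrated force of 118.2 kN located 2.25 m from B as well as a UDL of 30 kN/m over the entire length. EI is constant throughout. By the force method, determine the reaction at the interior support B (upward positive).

R_B = 369.4 kN

Insert a hinge at B; M_B is the redundant, and each span becomes simply supported.
End slopes at the hinge B, treating each span as simply supported:
  span AB: point load 76.6 at a = 0.35: Pab(L + a)/(6LEI) = 15.48/EI
  span BC: point load 118.2 at a = 2.25: Pab(L + b)/(6LEI) = 523.6/EI
  span BC: UDL 30: wL³/(24EI) = 911.2/EI
  relative rotation θ_0 = (15.48 + 1435)/EI = 1450/EI
A unit hogging moment at B produces rotation L₁/(3EI) + L₂/(3EI) = 4.167/EI.
Compatibility: M_B·(L₁+L₂)/(3EI) = θ_0, giving M_B = 348.1 kN·m (hogging).
Span AB, ΣM about A with M_B applied at B: R_B^{AB}·3.5 = 26.81 + 348.1, so R_B^{AB} = 107.1 kN and R_A = 76.6 − 107.1 = -30.51 kN.
Span BC, ΣM about C: R_B^{BC}·9 = 2013 + 348.1, so R_B^{BC} = 262.3 kN and R_C = 388.2 − 262.3 = 125.9 kN.
R_B = 107.1 + 262.3 = 369.4 kN.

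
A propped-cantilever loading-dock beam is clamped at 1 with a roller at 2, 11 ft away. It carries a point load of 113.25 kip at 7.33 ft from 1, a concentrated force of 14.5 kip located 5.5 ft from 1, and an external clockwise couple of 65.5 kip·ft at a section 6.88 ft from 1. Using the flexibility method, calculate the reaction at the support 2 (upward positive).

R_2 = 70.89 kip

Remove the prop at 2; the released (primary) structure is a cantilever built in at 1.
Downward deflection at the released point 2 due to the loads:
  point load 113.25 at a = 7.33: Pa²(3L − a)/(6EI) = 26033/EI
  point load 14.5 at a = 5.5: Pa²(3L − a)/(6EI) = 2010/EI
  clockwise couple 65.5 at a = 6.88: M₀a(2L − a)/(2EI) = 3407/EI
  δ_0 = 31450/EI
Flexibility coefficient — unit upward force at 2: δ_{22} = L³/(3EI) = 443.7/EI.
The prop prevents deflection at 2: R_2 = δ_0/δ_{22} = 31450/443.7 = 70.89 kip.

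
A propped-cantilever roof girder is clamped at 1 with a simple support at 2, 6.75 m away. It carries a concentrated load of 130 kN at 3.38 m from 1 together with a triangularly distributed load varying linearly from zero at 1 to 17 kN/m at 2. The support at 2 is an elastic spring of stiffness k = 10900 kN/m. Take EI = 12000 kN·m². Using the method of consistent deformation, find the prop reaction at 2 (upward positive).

R_2 = 71.52 kN

Take the reaction at 2 as the redundant and release it; the primary structure is a cantilever fixed at 1.
Primary-structure tip deflection at 2 by superposition:
  point load 130 at a = 3.38: Pa²(3L − a)/(6EI) = 4176/EI
  triangular load, peak 17 at the free end: 11w₀L⁴/(120EI) = 3235/EI
  δ_0 = 7411/EI
Tip deflection under a unit load at 2: L³/(3EI) = 102.5/EI.
With EI = 12000 kN·m²: δ_0 = 0.61757 m and δ_{22} = 0.008543 m/kN.
Compatibility — the spring shortens by R_2/k under the reaction it provides: δ_0 − R_2·δ_{22} = R_2/k. With 1/k = 0.000092 m/kN, R_2 = δ_0 / (δ_{22} + 1/k) = 0.61757 / (0.008543 + 0.000092) = 71.52 kN.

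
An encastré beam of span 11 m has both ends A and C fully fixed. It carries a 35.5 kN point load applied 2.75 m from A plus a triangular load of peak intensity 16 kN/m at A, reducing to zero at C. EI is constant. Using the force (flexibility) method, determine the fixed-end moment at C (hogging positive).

M_C = 82.84 kN·m

Take the two fixed-end moments M_A, M_C as redundants; the released structure is the simple span AC.
End rotations of the released simple span under the applied load (×1/EI):
  at A: point load 35.5 at a = 2.75: Pab(L + b)/(6LEI) = 234.9/EI
  at C: point load 35.5 at a = 2.75: Pab(L + a)/(6LEI) = 167.8/EI
  at A: triangular load, peak 16: w₀L³/(45EI) = 473.2/EI
  at C: triangular load, peak 16: 7w₀L³/(360EI) = 414.1/EI
  θ_A0 = 708.2/EI,  θ_C0 = 581.9/EI
Flexibility coefficients: a unit moment at one end gives L/(3EI) there and L/(6EI) at the far end, so f₁₁ = f₂₂ = 3.667/EI and f₁₂ = f₂₁ = 1.833/EI.
Compatibility — zero rotation at each built-in end:
  3.667 M_A + 1.833 M_C = 708.2
  1.833 M_A + 3.667 M_C = 581.9
Solving the pair gives M_A = 151.7 kN·m and M_C = 82.84 kN·m (hogging).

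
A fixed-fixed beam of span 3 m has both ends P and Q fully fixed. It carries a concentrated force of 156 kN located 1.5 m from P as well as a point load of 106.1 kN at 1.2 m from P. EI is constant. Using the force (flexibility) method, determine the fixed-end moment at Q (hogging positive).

M_Q = 89.06 kN·m

Take the two fixed-end moments M_P, M_Q as redundants; the released structure is the simple span PQ.
On the primary (simply-supported) span, the end slopes from the loading are:
  at P: point load 156 at a = 1.5: Pab(L + b)/(6LEI) = 87.75/EI
  at Q: point load 156 at a = 1.5: Pab(L + a)/(6LEI) = 87.75/EI
  at P: point load 106.1 at a = 1.2: Pab(L + b)/(6LEI) = 61.11/EI
  at Q: point load 106.1 at a = 1.2: Pab(L + a)/(6LEI) = 53.47/EI
  θ_P0 = 148.9/EI,  θ_Q0 = 141.2/EI
Flexibility coefficients: a unit moment at one end gives L/(3EI) there and L/(6EI) at the far end, so f₁₁ = f₂₂ = 1/EI and f₁₂ = f₂₁ = 0.5/EI.
Compatibility — zero rotation at each built-in end:
  1 M_P + 0.5 M_Q = 148.9
  0.5 M_P + 1 M_Q = 141.2
Solving the pair gives M_P = 104.3 kN·m and M_Q = 89.06 kN·m (hogging).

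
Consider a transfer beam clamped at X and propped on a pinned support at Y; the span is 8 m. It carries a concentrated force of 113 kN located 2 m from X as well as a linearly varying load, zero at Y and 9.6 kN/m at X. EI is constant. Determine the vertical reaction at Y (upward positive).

Choose R_Y as the redundant. The primary structure is the cantilever fixed at X.
Deflection at Y on the released cantilever, summing each load's contribution:
  point load 113 at a = 2: Pa²(3L − a)/(6EI) = 1657/EI
  triangular load, peak 9.6 at the fixed end: w₀L⁴/(30EI) = 1311/EI
  δ_0 = 2968/EI
Tip deflection under a unit load at Y: L³/(3EI) = 170.7/EI.
The prop prevents deflection at Y: R_Y = δ_0/δ_{YY} = 2968/170.7 = 17.39 kN.

R_Y = 17.39 kN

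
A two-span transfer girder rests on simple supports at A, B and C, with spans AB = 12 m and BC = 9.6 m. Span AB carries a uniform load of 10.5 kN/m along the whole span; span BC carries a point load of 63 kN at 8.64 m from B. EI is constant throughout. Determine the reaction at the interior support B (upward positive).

Take M_B as the redundant. Released structure: two simple spans AB and BC with a hinge at B.
End slopes at the hinge B, treating each span as simply supported:
  span AB: UDL 10.5: wL³/(24EI) = 756/EI
  span BC: point load 63 at a = 8.64: Pab(L + b)/(6LEI) = 95.8/EI
  relative rotation θ_0 = (756 + 95.8)/EI = 851.8/EI
A unit hogging moment at B produces rotation L₁/(3EI) + L₂/(3EI) = 7.2/EI.
Compatibility: M_B·(L₁+L₂)/(3EI) = θ_0, giving M_B = 118.3 kN·m (hogging).
Span AB, ΣM about A with M_B applied at B: R_B^{AB}·12 = 756 + 118.3, so R_B^{AB} = 72.86 kN and R_A = 126 − 72.86 = 53.14 kN.
Span BC, ΣM about C: R_B^{BC}·9.6 = 60.48 + 118.3, so R_B^{BC} = 18.62 kN and R_C = 63 − 18.62 = 44.38 kN.
R_B = 72.86 + 18.62 = 91.48 kN.

R_B = 91.48 kN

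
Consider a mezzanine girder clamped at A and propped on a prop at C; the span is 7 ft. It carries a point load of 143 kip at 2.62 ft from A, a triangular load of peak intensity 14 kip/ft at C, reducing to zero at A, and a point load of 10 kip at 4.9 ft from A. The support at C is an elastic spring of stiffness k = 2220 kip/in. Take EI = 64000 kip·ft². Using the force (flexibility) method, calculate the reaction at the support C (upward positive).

Release the roller at C. Primary structure: cantilever fixed at A.
Free-end deflection of the primary structure under the applied loading (downward +):
  point load 143 at a = 2.62: Pa²(3L − a)/(6EI) = 3007/EI
  triangular load, peak 14 at the free end: 11w₀L⁴/(120EI) = 3081/EI
  point load 10 at a = 4.9: Pa²(3L − a)/(6EI) = 644.3/EI
  δ_0 = 6733/EI
Flexibility coefficient — unit upward force at C: δ_{CC} = L³/(3EI) = 114.3/EI.
With EI = 64000 kip·ft²: δ_0 = 0.1052 ft and δ_{CC} = 0.001786 ft/kip.
Compatibility — the spring shortens by R_C/k under the reaction it provides: δ_0 − R_C·δ_{CC} = R_C/k. With 1/k = 1/(2220×12) ft/kip = 0.000038 ft/kip, R_C = δ_0 / (δ_{CC} + 1/k) = 0.1052 / (0.001786 + 0.000038) = 57.67 kip.

R_C = 57.67 kip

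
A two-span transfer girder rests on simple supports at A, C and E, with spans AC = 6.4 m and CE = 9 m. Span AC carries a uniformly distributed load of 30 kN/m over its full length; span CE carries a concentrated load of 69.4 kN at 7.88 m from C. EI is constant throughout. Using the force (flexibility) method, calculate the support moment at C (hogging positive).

M_C = 86.19 kN·m

Insert a hinge at C; M_C is the redundant, and each span becomes simply supported.
Discontinuity in slope at C on the released structure — sum the simple-span end rotations:
  span AC: UDL 30: wL³/(24EI) = 327.7/EI
  span CE: point load 69.4 at a = 7.88: Pab(L + b)/(6LEI) = 114.8/EI
  relative rotation θ_0 = (327.7 + 114.8)/EI = 442.5/EI
A unit hogging moment at C produces rotation L₁/(3EI) + L₂/(3EI) = 5.133/EI.
Compatibility: M_C·(L₁+L₂)/(3EI) = θ_0, giving M_C = 86.19 kN·m (hogging).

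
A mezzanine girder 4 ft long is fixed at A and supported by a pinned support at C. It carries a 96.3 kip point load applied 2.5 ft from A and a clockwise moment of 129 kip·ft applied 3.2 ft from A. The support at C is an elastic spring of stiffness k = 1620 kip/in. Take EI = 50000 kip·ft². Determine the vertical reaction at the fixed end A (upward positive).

Release the roller at C. Primary structure: cantilever fixed at A.
Primary-structure tip deflection at C by superposition:
  point load 96.3 at a = 2.5: Pa²(3L − a)/(6EI) = 953/EI
  clockwise couple 129 at a = 3.2: M₀a(2L − a)/(2EI) = 990.7/EI
  δ_0 = 1944/EI
Tip deflection under a unit load at C: L³/(3EI) = 21.33/EI.
With EI = 50000 kip·ft²: δ_0 = 0.038874 ft and δ_{CC} = 0.000427 ft/kip.
Compatibility — the spring shortens by R_C/k under the reaction it provides: δ_0 − R_C·δ_{CC} = R_C/k. With 1/k = 1/(1620×12) ft/kip = 0.000051 ft/kip, R_C = δ_0 / (δ_{CC} + 1/k) = 0.038874 / (0.000427 + 0.000051) = 81.31 kip.
Vertical equilibrium: R_A = ΣP − R_C = 96.3 − 81.31 = 14.99 kip.

R_A = 14.99 kip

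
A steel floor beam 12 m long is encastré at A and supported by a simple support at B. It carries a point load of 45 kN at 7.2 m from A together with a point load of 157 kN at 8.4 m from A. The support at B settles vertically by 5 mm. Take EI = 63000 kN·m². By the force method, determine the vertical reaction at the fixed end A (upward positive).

Release the roller at B. Primary structure: cantilever fixed at A.
Free-end deflection of the primary structure under the applied loading (downward +):
  point load 45 at a = 7.2: Pa²(3L − a)/(6EI) = 11197/EI
  point load 157 at a = 8.4: Pa²(3L − a)/(6EI) = 50958/EI
  δ_0 = 62156/EI
Flexibility coefficient — unit upward force at B: δ_{BB} = L³/(3EI) = 576/EI.
With EI = 63000 kN·m²: δ_0 = 0.9866 m and δ_{BB} = 0.009143 m/kN.
Compatibility — the beam at B must follow the support down by 0.005 m: δ_0 − R_B·δ_{BB} = 0.005, so R_B = (0.9866 − 0.005)/0.009143 = 107.4 kN.
Vertical equilibrium: R_A = ΣP − R_B = 202 − 107.4 = 94.64 kN.

R_A = 94.64 kN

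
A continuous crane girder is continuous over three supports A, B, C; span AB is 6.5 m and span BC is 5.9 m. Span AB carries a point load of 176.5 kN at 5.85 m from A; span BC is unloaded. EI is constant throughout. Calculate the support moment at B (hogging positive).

M_B = 51.42 kN·m

Take M_B as the redundant. Released structure: two simple spans AB and BC with a hinge at B.
End slopes at the hinge B, treating each span as simply supported:
  span AB: point load 176.5 at a = 5.85: Pab(L + a)/(6LEI) = 212.5/EI
  relative rotation θ_0 = (212.5 + 0)/EI = 212.5/EI
A unit hogging moment at B produces rotation L₁/(3EI) + L₂/(3EI) = 4.133/EI.
Slope continuity at B: θ_0 = M_B·4.133/EI, so M_B = 212.5/4.133 = 51.42 kN·m (hogging).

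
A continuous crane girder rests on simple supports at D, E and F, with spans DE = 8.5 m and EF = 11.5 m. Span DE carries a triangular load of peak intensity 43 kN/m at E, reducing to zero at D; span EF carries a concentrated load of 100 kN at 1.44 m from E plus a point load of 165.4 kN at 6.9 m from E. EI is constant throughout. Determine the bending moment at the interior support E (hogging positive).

Take M_E as the redundant. Released structure: two simple spans DE and EF with a hinge at E.
Discontinuity in slope at E on the released structure — sum the simple-span end rotations:
  span DE: triangular load, peak 43: w₀L³/(45EI) = 586.8/EI
  span EF: point load 100 at a = 1.44: Pab(L + b)/(6LEI) = 452.6/EI
  span EF: point load 165.4 at a = 6.9: Pab(L + b)/(6LEI) = 1225/EI
  relative rotation θ_0 = (586.8 + 1678)/EI = 2264/EI
A unit hogging moment at E produces rotation L₁/(3EI) + L₂/(3EI) = 6.667/EI.
Compatibility: M_E·(L₁+L₂)/(3EI) = θ_0, giving M_E = 339.7 kN·m (hogging).

M_E = 339.7 kN·m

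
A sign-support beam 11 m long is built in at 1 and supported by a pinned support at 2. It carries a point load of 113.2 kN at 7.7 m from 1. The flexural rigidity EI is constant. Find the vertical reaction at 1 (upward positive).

Take the reaction at 2 as the redundant and release it; the primary structure is a cantilever fixed at 1.
Primary-structure tip deflection at 2 by superposition:
  point load 113.2 at a = 7.7: Pa²(3L − a)/(6EI) = 28301/EI
Tip deflection under a unit load at 2: L³/(3EI) = 443.7/EI.
Compatibility at 2: δ_0 − R_2·δ_{22} = 0, so R_2 = 28301/443.7 = 63.79 kN.
Vertical equilibrium: R_1 = ΣP − R_2 = 113.2 − 63.79 = 49.41 kN.

R_1 = 49.41 kN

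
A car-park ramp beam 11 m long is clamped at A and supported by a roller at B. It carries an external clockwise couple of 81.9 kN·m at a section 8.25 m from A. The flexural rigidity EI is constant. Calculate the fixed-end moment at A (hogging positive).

Choose R_B as the redundant. The primary structure is the cantilever fixed at A.
Deflection at B on the released cantilever, summing each load's contribution:
  clockwise couple 81.9 at a = 8.25: M₀a(2L − a)/(2EI) = 4645/EI
Flexibility coefficient — unit upward force at B: δ_{BB} = L³/(3EI) = 443.7/EI.
Compatibility at B: δ_0 − R_B·δ_{BB} = 0, so R_B = 4645/443.7 = 10.47 kN.
Moment equilibrium about A: M_A = Σ(load moments about A) − R_B·L = 81.9 − 10.47×11 = -33.27 kN·m.

M_A = -33.27 kN·m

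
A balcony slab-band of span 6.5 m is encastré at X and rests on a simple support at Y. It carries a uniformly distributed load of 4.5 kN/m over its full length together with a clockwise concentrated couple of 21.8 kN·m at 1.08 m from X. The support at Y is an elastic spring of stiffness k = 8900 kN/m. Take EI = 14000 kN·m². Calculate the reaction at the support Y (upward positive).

Take the reaction at Y as the redundant and release it; the primary structure is a cantilever fixed at X.
Deflection at Y on the released cantilever, summing each load's contribution:
  UDL 4.5: wL⁴/(8EI) = 1004/EI
  clockwise couple 21.8 at a = 1.08: M₀a(2L − a)/(2EI) = 140.3/EI
  δ_0 = 1144/EI
Flexibility coefficient — unit upward force at Y: δ_{YY} = L³/(3EI) = 91.54/EI.
With EI = 14000 kN·m²: δ_0 = 0.081744 m and δ_{YY} = 0.006539 m/kN.
Compatibility — the spring shortens by R_Y/k under the reaction it provides: δ_0 − R_Y·δ_{YY} = R_Y/k. With 1/k = 0.000112 m/kN, R_Y = δ_0 / (δ_{YY} + 1/k) = 0.081744 / (0.006539 + 0.000112) = 12.29 kN.

R_Y = 12.29 kN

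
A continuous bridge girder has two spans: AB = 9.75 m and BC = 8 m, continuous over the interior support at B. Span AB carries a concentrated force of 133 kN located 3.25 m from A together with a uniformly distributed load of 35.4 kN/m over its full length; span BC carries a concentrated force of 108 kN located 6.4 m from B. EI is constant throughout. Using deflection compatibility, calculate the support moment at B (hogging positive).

Insert a hinge at B; M_B is the redundant, and each span becomes simply supported.
Rotations at B on the released spans (each span's end-slope, ×1/EI):
  span AB: point load 133 at a = 3.25: Pab(L + a)/(6LEI) = 624.4/EI
  span AB: UDL 35.4: wL³/(24EI) = 1367/EI
  span BC: point load 108 at a = 6.4: Pab(L + b)/(6LEI) = 221.2/EI
  relative rotation θ_0 = (1991 + 221.2)/EI = 2213/EI
A unit hogging moment at B produces rotation L₁/(3EI) + L₂/(3EI) = 5.917/EI.
Slope continuity at B: θ_0 = M_B·5.917/EI, so M_B = 2213/5.917 = 374 kN·m (hogging).

M_B = 374 kN·m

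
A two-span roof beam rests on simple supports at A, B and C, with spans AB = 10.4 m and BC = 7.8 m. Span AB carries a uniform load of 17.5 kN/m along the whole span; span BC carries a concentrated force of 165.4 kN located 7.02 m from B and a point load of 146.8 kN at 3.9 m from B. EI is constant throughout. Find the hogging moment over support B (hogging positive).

Take M_B as the redundant. Released structure: two simple spans AB and BC with a hinge at B.
Discontinuity in slope at B on the released structure — sum the simple-span end rotations:
  span AB: UDL 17.5: wL³/(24EI) = 820.2/EI
  span BC: point load 165.4 at a = 7.02: Pab(L + b)/(6LEI) = 166/EI
  span BC: point load 146.8 at a = 3.9: Pab(L + b)/(6LEI) = 558.2/EI
  relative rotation θ_0 = (820.2 + 724.2)/EI = 1544/EI
A unit hogging moment at B produces rotation L₁/(3EI) + L₂/(3EI) = 6.067/EI.
Slope continuity at B: θ_0 = M_B·6.067/EI, so M_B = 1544/6.067 = 254.6 kN·m (hogging).

M_B = 254.6 kN·m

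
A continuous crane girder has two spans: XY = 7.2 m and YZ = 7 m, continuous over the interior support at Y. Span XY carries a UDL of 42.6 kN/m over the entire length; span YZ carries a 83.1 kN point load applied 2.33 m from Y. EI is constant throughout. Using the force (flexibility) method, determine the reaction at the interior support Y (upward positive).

Release continuity at Y by inserting a hinge; the redundant is the internal moment M_Y. The primary structure is two simply-supported spans XY and YZ.
End slopes at the hinge Y, treating each span as simply supported:
  span XY: UDL 42.6: wL³/(24EI) = 662.5/EI
  span YZ: point load 83.1 at a = 2.33: Pab(L + b)/(6LEI) = 251.2/EI
  relative rotation θ_0 = (662.5 + 251.2)/EI = 913.8/EI
A unit hogging moment at Y produces rotation L₁/(3EI) + L₂/(3EI) = 4.733/EI.
Slope continuity at Y: θ_0 = M_Y·4.733/EI, so M_Y = 913.8/4.733 = 193 kN·m (hogging).
Span XY, ΣM about X with M_Y applied at Y: R_Y^{XY}·7.2 = 1104 + 193, so R_Y^{XY} = 180.2 kN and R_X = 306.7 − 180.2 = 126.5 kN.
Span YZ, ΣM about Z: R_Y^{YZ}·7 = 388.1 + 193, so R_Y^{YZ} = 83.02 kN and R_Z = 83.1 − 83.02 = 0.08219 kN.
R_Y = 180.2 + 83.02 = 263.2 kN.

R_Y = 263.2 kN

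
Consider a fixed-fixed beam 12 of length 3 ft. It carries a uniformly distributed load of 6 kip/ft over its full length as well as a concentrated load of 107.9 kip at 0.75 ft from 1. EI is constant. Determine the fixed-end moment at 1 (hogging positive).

Release both end moments; the primary structure is a simply-supported span 12 with redundants M_1 and M_2.
End rotations of the released simple span under the applied load (×1/EI):
  at 1: UDL 6: wL³/(24EI) = 6.75/EI
  at 2: UDL 6: wL³/(24EI) = 6.75/EI
  at 1: point load 107.9 at a = 0.75: Pab(L + b)/(6LEI) = 53.11/EI
  at 2: point load 107.9 at a = 0.75: Pab(L + a)/(6LEI) = 37.93/EI
  θ_10 = 59.86/EI,  θ_20 = 44.68/EI
Flexibility coefficients: a unit moment at one end gives L/(3EI) there and L/(6EI) at the far end, so f₁₁ = f₂₂ = 1/EI and f₁₂ = f₂₁ = 0.5/EI.
Compatibility — zero rotation at each built-in end:
  1 M_1 + 0.5 M_2 = 59.86
  0.5 M_1 + 1 M_2 = 44.68
Solving the pair gives M_1 = 50.02 kip·ft and M_2 = 19.67 kip·ft (hogging).

M_1 = 50.02 kip·ft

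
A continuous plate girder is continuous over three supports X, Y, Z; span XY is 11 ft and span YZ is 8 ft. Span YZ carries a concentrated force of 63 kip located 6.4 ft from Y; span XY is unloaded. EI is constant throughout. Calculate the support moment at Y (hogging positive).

Take M_Y as the redundant. Released structure: two simple spans XY and YZ with a hinge at Y.
End slopes at the hinge Y, treating each span as simply supported:
  span YZ: point load 63 at a = 6.4: Pab(L + b)/(6LEI) = 129/EI
  relative rotation θ_0 = (0 + 129)/EI = 129/EI
A unit hogging moment at Y produces rotation L₁/(3EI) + L₂/(3EI) = 6.333/EI.
Compatibility: M_Y·(L₁+L₂)/(3EI) = θ_0, giving M_Y = 20.37 kip·ft (hogging).

M_Y = 20.37 kip·ft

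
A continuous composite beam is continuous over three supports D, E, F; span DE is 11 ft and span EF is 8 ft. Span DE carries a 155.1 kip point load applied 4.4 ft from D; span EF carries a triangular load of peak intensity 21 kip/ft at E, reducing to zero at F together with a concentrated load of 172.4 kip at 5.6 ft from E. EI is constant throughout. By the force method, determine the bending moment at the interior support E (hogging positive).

Take M_E as the redundant. Released structure: two simple spans DE and EF with a hinge at E.
Discontinuity in slope at E on the released structure — sum the simple-span end rotations:
  span DE: point load 155.1 at a = 4.4: Pab(L + a)/(6LEI) = 1051/EI
  span EF: triangular load, peak 21: w₀L³/(45EI) = 238.9/EI
  span EF: point load 172.4 at a = 5.6: Pab(L + b)/(6LEI) = 502/EI
  relative rotation θ_0 = (1051 + 741)/EI = 1792/EI
A unit hogging moment at E produces rotation L₁/(3EI) + L₂/(3EI) = 6.333/EI.
Slope continuity at E: θ_0 = M_E·6.333/EI, so M_E = 1792/6.333 = 282.9 kip·ft (hogging).

M_E = 282.9 kip·ft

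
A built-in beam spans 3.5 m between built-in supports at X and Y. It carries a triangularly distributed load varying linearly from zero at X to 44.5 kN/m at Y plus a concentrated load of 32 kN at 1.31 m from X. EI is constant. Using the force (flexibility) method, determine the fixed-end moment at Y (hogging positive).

Take the two fixed-end moments M_X, M_Y as redundants; the released structure is the simple span XY.
Simple-span end rotations at X and Y under the given loads:
  at X: triangular load, peak 44.5: 7w₀L³/(360EI) = 37.1/EI
  at Y: triangular load, peak 44.5: w₀L³/(45EI) = 42.4/EI
  at X: point load 32 at a = 1.31: Pab(L + b)/(6LEI) = 24.87/EI
  at Y: point load 32 at a = 1.31: Pab(L + a)/(6LEI) = 21.03/EI
  θ_X0 = 61.97/EI,  θ_Y0 = 63.43/EI
Flexibility coefficients: a unit moment at one end gives L/(3EI) there and L/(6EI) at the far end, so f₁₁ = f₂₂ = 1.167/EI and f₁₂ = f₂₁ = 0.5833/EI.
Compatibility — zero rotation at each built-in end:
  1.167 M_X + 0.5833 M_Y = 61.97
  0.5833 M_X + 1.167 M_Y = 63.43
Solving the pair gives M_X = 34.58 kN·m and M_Y = 37.07 kN·m (hogging).

M_Y = 37.07 kN·m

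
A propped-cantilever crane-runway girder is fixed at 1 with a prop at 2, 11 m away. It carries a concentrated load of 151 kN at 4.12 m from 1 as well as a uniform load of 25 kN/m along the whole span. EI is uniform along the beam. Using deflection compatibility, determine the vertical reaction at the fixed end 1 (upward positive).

R_1 = 295.1 kN

Remove the prop at 2; the released (primary) structure is a cantilever built in at 1.
Deflection at 2 on the released cantilever, summing each load's contribution:
  point load 151 at a = 4.12: Pa²(3L − a)/(6EI) = 12337/EI
  UDL 25: wL⁴/(8EI) = 45753/EI
  δ_0 = 58090/EI
Tip deflection under a unit load at 2: L³/(3EI) = 443.7/EI.
The prop prevents deflection at 2: R_2 = δ_0/δ_{22} = 58090/443.7 = 130.9 kN.
Vertical equilibrium: R_1 = ΣP − R_2 = 426 − 130.9 = 295.1 kN.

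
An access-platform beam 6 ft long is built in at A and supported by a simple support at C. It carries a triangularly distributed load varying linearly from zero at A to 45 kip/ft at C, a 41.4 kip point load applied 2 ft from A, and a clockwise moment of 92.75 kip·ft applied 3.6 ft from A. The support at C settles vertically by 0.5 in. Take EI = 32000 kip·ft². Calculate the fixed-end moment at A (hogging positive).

M_A = 227.5 kip·ft

Choose R_C as the redundant. The primary structure is the cantilever fixed at A.
Deflection at C on the released cantilever, summing each load's contribution:
  triangular load, peak 45 at the free end: 11w₀L⁴/(120EI) = 5346/EI
  point load 41.4 at a = 2: Pa²(3L − a)/(6EI) = 441.6/EI
  clockwise couple 92.75 at a = 3.6: M₀a(2L − a)/(2EI) = 1402/EI
  δ_0 = 7190/EI
Tip deflection under a unit load at C: L³/(3EI) = 72/EI.
With EI = 32000 kip·ft²: δ_0 = 0.22469 ft and δ_{CC} = 0.00225 ft/kip.
Compatibility — the beam at C must follow the support down by 0.04167 ft: δ_0 − R_C·δ_{CC} = 0.04167, so R_C = (0.22469 − 0.04167)/0.00225 = 81.34 kip.
Moment equilibrium about A: M_A = Σ(load moments about A) − R_C·L = 715.5 − 81.34×6 = 227.5 kip·ft.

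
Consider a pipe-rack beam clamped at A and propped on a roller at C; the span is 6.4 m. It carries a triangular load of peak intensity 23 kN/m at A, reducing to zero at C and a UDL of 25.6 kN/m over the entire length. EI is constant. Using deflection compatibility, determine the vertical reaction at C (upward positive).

Take the reaction at C as the redundant and release it; the primary structure is a cantilever fixed at A.
Downward deflection at the released point C due to the loads:
  triangular load, peak 23 at the fixed end: w₀L⁴/(30EI) = 1286/EI
  UDL 25.6: wL⁴/(8EI) = 5369/EI
  δ_0 = 6655/EI
Flexibility coefficient — unit upward force at C: δ_{CC} = L³/(3EI) = 87.38/EI.
Compatibility at C: δ_0 − R_C·δ_{CC} = 0, so R_C = 6655/87.38 = 76.16 kN.

R_C = 76.16 kN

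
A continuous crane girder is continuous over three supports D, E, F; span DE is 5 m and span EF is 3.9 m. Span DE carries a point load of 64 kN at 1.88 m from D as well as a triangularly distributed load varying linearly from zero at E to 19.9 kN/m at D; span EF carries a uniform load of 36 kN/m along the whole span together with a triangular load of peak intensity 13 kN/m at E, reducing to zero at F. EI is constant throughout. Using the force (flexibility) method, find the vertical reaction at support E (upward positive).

Release continuity at E by inserting a hinge; the redundant is the internal moment M_E. The primary structure is two simply-supported spans DE and EF.
Rotations at E on the released spans (each span's end-slope, ×1/EI):
  span DE: point load 64 at a = 1.88: Pab(L + a)/(6LEI) = 86.09/EI
  span DE: triangular load, peak 19.9: 7w₀L³/(360EI) = 48.37/EI
  span EF: UDL 36: wL³/(24EI) = 88.98/EI
  span EF: triangular load, peak 13: w₀L³/(45EI) = 17.14/EI
  relative rotation θ_0 = (134.5 + 106.1)/EI = 240.6/EI
A unit hogging moment at E produces rotation L₁/(3EI) + L₂/(3EI) = 2.967/EI.
Slope continuity at E: θ_0 = M_E·2.967/EI, so M_E = 240.6/2.967 = 81.09 kN·m (hogging).
Span DE, ΣM about D with M_E applied at E: R_E^{DE}·5 = 203.2 + 81.09, so R_E^{DE} = 56.87 kN and R_D = 113.8 − 56.87 = 56.88 kN.
Span EF, ΣM about F: R_E^{EF}·3.9 = 339.7 + 81.09, so R_E^{EF} = 107.9 kN and R_F = 165.8 − 107.9 = 57.86 kN.
R_E = 56.87 + 107.9 = 164.8 kN.

R_E = 164.8 kN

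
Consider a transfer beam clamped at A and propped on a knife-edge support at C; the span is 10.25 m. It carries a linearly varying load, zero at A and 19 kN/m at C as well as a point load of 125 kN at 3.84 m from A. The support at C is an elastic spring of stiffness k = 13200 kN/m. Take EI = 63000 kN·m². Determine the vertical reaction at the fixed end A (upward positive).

R_A = 146.8 kN

Take the reaction at C as the redundant and release it; the primary structure is a cantilever fixed at A.
Downward deflection at the released point C due to the loads:
  triangular load, peak 19 at the free end: 11w₀L⁴/(120EI) = 19225/EI
  point load 125 at a = 3.84: Pa²(3L − a)/(6EI) = 8267/EI
  δ_0 = 27491/EI
Tip deflection under a unit load at C: L³/(3EI) = 359/EI.
With EI = 63000 kN·m²: δ_0 = 0.43637 m and δ_{CC} = 0.005698 m/kN.
Compatibility — the spring shortens by R_C/k under the reaction it provides: δ_0 − R_C·δ_{CC} = R_C/k. With 1/k = 0.000076 m/kN, R_C = δ_0 / (δ_{CC} + 1/k) = 0.43637 / (0.005698 + 0.000076) = 75.58 kN.
Vertical equilibrium: R_A = ΣP − R_C = 222.4 − 75.58 = 146.8 kN.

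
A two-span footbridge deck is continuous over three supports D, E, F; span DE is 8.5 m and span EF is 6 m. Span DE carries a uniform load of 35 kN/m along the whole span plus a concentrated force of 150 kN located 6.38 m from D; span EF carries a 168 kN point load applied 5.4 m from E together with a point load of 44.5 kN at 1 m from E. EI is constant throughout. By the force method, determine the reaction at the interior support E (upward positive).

R_E = 412.6 kN

Take M_E as the redundant. Released structure: two simple spans DE and EF with a hinge at E.
Discontinuity in slope at E on the released structure — sum the simple-span end rotations:
  span DE: UDL 35: wL³/(24EI) = 895.6/EI
  span DE: point load 150 at a = 6.38: Pab(L + a)/(6LEI) = 591.9/EI
  span EF: point load 168 at a = 5.4: Pab(L + b)/(6LEI) = 99.79/EI
  span EF: point load 44.5 at a = 1: Pab(L + b)/(6LEI) = 67.99/EI
  relative rotation θ_0 = (1488 + 167.8)/EI = 1655/EI
A unit hogging moment at E produces rotation L₁/(3EI) + L₂/(3EI) = 4.833/EI.
Slope continuity at E: θ_0 = M_E·4.833/EI, so M_E = 1655/4.833 = 342.5 kN·m (hogging).
Span DE, ΣM about D with M_E applied at E: R_E^{DE}·8.5 = 2221 + 342.5, so R_E^{DE} = 301.6 kN and R_D = 447.5 − 301.6 = 145.9 kN.
Span EF, ΣM about F: R_E^{EF}·6 = 323.3 + 342.5, so R_E^{EF} = 111 kN and R_F = 212.5 − 111 = 101.5 kN.
R_E = 301.6 + 111 = 412.6 kN.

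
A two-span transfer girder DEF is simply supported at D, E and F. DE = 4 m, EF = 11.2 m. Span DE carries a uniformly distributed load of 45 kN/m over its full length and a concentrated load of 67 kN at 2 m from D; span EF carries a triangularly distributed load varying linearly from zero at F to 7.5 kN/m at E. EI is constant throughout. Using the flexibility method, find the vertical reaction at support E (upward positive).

Release continuity at E by inserting a hinge; the redundant is the internal moment M_E. The primary structure is two simply-supported spans DE and EF.
Rotations at E on the released spans (each span's end-slope, ×1/EI):
  span DE: UDL 45: wL³/(24EI) = 120/EI
  span DE: point load 67 at a = 2: Pab(L + a)/(6LEI) = 67/EI
  span EF: triangular load, peak 7.5: w₀L³/(45EI) = 234.2/EI
  relative rotation θ_0 = (187 + 234.2)/EI = 421.2/EI
A unit hogging moment at E produces rotation L₁/(3EI) + L₂/(3EI) = 5.067/EI.
Compatibility: M_E·(L₁+L₂)/(3EI) = θ_0, giving M_E = 83.12 kN·m (hogging).
Span DE, ΣM about D with M_E applied at E: R_E^{DE}·4 = 494 + 83.12, so R_E^{DE} = 144.3 kN and R_D = 247 − 144.3 = 102.7 kN.
Span EF, ΣM about F: R_E^{EF}·11.2 = 313.6 + 83.12, so R_E^{EF} = 35.42 kN and R_F = 42 − 35.42 = 6.578 kN.
R_E = 144.3 + 35.42 = 179.7 kN.

R_E = 179.7 kN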